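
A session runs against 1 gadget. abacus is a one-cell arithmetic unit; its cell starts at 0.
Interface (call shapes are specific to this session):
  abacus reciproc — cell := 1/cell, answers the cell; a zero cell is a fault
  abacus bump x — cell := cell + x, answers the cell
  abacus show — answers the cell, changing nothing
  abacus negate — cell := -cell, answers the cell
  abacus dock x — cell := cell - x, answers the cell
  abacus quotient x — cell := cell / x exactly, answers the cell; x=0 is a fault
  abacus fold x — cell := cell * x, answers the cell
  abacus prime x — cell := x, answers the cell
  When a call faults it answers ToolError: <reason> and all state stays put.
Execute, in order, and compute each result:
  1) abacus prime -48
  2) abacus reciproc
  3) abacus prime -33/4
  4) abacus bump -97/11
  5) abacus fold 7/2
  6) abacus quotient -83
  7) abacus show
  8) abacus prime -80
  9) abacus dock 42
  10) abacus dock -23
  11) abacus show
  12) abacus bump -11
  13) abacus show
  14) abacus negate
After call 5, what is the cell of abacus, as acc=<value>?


→ abacus prime(x='-48')
← -48
→ abacus reciproc()
← -1/48
→ abacus prime(x='-33/4')
← -33/4
→ abacus bump(x='-97/11')
← -751/44
→ abacus fold(x='7/2')
← -5257/88
→ abacus quotient(x='-83')
← 5257/7304
→ abacus show()
← 5257/7304
→ abacus prime(x='-80')
← -80
→ abacus dock(x='42')
← -122
→ abacus dock(x='-23')
← -99
→ abacus show()
← -99
→ abacus bump(x='-11')
← -110
→ abacus show()
← -110
→ abacus negate()
← 110

Answer: acc=-5257/88


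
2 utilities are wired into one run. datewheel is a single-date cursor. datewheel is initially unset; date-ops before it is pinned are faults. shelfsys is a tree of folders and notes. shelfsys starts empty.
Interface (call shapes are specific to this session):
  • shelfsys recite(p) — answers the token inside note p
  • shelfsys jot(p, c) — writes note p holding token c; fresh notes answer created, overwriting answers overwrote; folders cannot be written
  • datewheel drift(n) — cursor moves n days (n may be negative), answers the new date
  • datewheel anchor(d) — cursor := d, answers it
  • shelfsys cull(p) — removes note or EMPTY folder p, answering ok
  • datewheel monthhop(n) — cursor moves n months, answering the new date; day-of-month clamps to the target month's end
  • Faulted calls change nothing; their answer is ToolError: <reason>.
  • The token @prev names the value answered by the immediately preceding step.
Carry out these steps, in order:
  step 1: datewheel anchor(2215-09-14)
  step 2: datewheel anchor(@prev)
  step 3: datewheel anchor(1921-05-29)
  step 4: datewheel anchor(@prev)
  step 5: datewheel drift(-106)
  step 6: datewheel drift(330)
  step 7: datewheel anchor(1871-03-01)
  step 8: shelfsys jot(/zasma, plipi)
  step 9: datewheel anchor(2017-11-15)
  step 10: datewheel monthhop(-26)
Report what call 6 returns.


Answer: 1922-01-08

Derivation:
CALL datewheel anchor[d: 2215-09-14]
RET  2215-09-14
CALL datewheel anchor[d: @prev]
RET  2215-09-14
CALL datewheel anchor[d: 1921-05-29]
RET  1921-05-29
CALL datewheel anchor[d: @prev]
RET  1921-05-29
CALL datewheel drift[n: -106]
RET  1921-02-12
CALL datewheel drift[n: 330]
RET  1922-01-08
CALL datewheel anchor[d: 1871-03-01]
RET  1871-03-01
CALL shelfsys jot[p: /zasma; c: plipi]
RET  created
CALL datewheel anchor[d: 2017-11-15]
RET  2017-11-15
CALL datewheel monthhop[n: -26]
RET  2015-09-15


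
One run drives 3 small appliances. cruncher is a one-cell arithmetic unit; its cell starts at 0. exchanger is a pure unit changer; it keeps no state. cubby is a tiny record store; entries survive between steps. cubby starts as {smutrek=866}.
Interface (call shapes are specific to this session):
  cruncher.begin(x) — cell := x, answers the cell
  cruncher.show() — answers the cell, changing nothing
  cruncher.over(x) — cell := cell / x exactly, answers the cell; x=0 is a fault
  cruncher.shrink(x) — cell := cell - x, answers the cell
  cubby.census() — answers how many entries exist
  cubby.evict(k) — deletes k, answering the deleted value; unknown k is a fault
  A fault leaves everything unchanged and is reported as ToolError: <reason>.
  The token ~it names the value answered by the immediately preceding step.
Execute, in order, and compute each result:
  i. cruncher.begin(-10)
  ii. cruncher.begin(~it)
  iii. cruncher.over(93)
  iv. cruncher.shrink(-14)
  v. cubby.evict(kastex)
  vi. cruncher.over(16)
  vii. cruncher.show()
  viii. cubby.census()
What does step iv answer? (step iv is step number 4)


>>> cruncher.begin x: -10
  -10
>>> cruncher.begin x: ~it
  -10
>>> cruncher.over x: 93
  -10/93
>>> cruncher.shrink x: -14
  1292/93
>>> cubby.evict k: kastex
  ToolError: no such key kastex
>>> cruncher.over x: 16
  323/372
>>> cruncher.show
  323/372
>>> cubby.census
  1

Answer: 1292/93


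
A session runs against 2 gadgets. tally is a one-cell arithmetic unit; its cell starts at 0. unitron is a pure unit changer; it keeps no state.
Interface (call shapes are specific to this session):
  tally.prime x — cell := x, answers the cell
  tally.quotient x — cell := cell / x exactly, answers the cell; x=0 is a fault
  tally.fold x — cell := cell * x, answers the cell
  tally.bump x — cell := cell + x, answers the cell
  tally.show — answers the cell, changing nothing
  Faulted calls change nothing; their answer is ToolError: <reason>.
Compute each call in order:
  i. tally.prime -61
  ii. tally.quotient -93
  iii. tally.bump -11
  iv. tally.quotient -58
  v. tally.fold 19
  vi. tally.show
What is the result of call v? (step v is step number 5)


Answer: 9139/2697

Derivation:
% tally.prime x: -61
:: -61
% tally.quotient x: -93
:: 61/93
% tally.bump x: -11
:: -962/93
% tally.quotient x: -58
:: 481/2697
% tally.fold x: 19
:: 9139/2697
% tally.show
:: 9139/2697


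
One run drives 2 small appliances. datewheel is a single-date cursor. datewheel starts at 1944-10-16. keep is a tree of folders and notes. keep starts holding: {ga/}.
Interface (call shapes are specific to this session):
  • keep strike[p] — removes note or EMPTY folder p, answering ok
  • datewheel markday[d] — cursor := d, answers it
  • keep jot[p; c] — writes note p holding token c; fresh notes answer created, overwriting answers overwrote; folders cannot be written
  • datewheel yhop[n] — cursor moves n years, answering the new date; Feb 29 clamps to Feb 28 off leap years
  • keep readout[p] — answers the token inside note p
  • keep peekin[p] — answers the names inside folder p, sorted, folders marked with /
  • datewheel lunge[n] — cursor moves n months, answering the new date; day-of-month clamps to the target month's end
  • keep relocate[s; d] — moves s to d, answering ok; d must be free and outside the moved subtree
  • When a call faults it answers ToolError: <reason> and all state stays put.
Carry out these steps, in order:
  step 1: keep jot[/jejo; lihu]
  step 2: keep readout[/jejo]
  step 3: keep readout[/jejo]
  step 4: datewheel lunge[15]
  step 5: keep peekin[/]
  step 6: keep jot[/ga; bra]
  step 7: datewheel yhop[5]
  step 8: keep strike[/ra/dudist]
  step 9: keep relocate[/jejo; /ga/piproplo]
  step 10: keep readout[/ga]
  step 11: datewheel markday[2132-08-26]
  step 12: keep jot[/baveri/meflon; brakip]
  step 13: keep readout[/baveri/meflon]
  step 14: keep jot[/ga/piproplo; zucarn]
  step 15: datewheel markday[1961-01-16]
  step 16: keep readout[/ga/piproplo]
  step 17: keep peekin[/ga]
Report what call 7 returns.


Answer: 1951-01-16

Derivation:
% keep jot(p: /jejo, c: lihu) -> created
% keep readout(p: /jejo) -> lihu
% keep readout(p: /jejo) -> lihu
% datewheel lunge(n: 15) -> 1946-01-16
% keep peekin(p: /) -> [ga/, jejo]
% keep jot(p: /ga, c: bra) -> ToolError: is a directory
% datewheel yhop(n: 5) -> 1951-01-16
% keep strike(p: /ra/dudist) -> ToolError: not found
% keep relocate(s: /jejo, d: /ga/piproplo) -> ok
% keep readout(p: /ga) -> ToolError: is a directory
% datewheel markday(d: 2132-08-26) -> 2132-08-26
% keep jot(p: /baveri/meflon, c: brakip) -> ToolError: no parent
% keep readout(p: /baveri/meflon) -> ToolError: not found
% keep jot(p: /ga/piproplo, c: zucarn) -> overwrote
% datewheel markday(d: 1961-01-16) -> 1961-01-16
% keep readout(p: /ga/piproplo) -> zucarn
% keep peekin(p: /ga) -> [piproplo]


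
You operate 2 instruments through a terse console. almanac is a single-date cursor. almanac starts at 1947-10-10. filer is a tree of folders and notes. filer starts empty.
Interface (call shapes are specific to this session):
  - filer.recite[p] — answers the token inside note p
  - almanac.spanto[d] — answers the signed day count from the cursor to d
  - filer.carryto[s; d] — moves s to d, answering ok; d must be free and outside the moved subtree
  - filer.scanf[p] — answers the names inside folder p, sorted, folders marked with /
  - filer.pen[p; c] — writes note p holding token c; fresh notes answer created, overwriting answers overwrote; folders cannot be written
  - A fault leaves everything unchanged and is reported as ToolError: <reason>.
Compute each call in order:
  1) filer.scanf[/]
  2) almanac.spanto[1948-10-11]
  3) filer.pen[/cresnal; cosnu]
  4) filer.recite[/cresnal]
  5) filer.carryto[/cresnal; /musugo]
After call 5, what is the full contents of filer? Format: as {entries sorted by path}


% filer.scanf(/) => []
% almanac.spanto(1948-10-11) => 367
% filer.pen(/cresnal, cosnu) => created
% filer.recite(/cresnal) => cosnu
% filer.carryto(/cresnal, /musugo) => ok

Answer: {musugo=cosnu}


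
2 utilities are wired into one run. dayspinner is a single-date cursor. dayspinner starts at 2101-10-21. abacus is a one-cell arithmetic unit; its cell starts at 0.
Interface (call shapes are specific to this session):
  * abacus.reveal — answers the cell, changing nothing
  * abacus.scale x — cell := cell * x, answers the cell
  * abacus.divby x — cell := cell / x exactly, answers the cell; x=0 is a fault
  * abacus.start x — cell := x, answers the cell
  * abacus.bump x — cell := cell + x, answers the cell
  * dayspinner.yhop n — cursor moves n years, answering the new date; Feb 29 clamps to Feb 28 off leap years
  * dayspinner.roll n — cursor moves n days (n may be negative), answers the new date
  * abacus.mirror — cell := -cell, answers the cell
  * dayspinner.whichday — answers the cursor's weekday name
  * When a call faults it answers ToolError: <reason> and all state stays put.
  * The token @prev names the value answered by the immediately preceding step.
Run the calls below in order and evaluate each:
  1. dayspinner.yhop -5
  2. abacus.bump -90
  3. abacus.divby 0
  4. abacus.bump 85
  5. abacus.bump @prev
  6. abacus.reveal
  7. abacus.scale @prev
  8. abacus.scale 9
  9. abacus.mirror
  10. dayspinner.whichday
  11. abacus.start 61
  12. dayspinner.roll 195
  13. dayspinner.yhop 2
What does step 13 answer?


Step: yhop[n=-5]
Result: 2096-10-21
Step: bump[x=-90]
Result: -90
Step: divby[x=0]
Result: ToolError: division by zero
Step: bump[x=85]
Result: -5
Step: bump[x=@prev]
Result: -10
Step: reveal[]
Result: -10
Step: scale[x=@prev]
Result: 100
Step: scale[x=9]
Result: 900
Step: mirror[]
Result: -900
Step: whichday[]
Result: Sunday
Step: start[x=61]
Result: 61
Step: roll[n=195]
Result: 2097-05-04
Step: yhop[n=2]
Result: 2099-05-04

Answer: 2099-05-04


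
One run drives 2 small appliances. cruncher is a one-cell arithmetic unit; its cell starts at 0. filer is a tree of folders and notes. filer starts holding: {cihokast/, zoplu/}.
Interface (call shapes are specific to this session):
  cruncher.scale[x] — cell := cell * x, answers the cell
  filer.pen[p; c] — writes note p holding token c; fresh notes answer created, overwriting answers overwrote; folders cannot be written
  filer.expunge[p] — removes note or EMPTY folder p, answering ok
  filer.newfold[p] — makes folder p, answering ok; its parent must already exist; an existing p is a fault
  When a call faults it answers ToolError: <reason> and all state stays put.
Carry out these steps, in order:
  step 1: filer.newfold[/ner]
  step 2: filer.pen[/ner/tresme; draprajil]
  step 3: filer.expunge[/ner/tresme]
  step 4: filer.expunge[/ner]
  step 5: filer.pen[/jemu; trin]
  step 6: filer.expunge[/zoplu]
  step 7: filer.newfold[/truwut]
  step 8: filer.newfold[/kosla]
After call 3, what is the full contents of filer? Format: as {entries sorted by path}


I run newfold with p: /ner, — result: ok.
I call pen with p: /ner/tresme, c: draprajil, and observe created.
I try expunge with p: /ner/tresme, which returns ok.
Next I call expunge with p: /ner, and observe ok.
Calling pen with p: /jemu, c: trin, giving created.
I invoke expunge with p: /zoplu, and see ok.
Now I run newfold with p: /truwut, which returns ok.
I call newfold with p: /kosla, and get ok.

Answer: {cihokast/, ner/, zoplu/}


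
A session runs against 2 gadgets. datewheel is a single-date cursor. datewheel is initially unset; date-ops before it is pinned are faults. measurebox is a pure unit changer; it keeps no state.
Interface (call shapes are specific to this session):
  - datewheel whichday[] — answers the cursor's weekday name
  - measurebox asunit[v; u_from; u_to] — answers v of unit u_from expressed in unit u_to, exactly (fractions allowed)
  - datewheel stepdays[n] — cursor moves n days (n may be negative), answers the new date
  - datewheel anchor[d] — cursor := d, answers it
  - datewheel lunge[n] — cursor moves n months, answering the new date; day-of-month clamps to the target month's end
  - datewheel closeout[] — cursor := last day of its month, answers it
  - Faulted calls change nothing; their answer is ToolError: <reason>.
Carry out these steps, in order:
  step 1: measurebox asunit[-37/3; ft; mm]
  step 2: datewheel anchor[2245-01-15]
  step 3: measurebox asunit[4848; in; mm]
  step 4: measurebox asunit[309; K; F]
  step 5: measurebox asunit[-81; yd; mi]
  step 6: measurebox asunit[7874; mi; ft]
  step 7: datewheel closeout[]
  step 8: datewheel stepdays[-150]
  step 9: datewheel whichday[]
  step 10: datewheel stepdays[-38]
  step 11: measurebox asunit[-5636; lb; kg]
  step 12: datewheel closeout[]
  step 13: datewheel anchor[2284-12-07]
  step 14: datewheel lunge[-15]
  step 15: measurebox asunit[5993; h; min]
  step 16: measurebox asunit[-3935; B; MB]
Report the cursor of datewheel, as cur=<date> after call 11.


Answer: cur=2244-07-27

Derivation:
-- measurebox asunit(v=-37/3, u_from=ft, u_to=mm) : -18796/5
-- datewheel anchor(d=2245-01-15) : 2245-01-15
-- measurebox asunit(v=4848, u_from=in, u_to=mm) : 615696/5
-- measurebox asunit(v=309, u_from=K, u_to=F) : 9653/100
-- measurebox asunit(v=-81, u_from=yd, u_to=mi) : -81/1760
-- measurebox asunit(v=7874, u_from=mi, u_to=ft) : 41574720
-- datewheel closeout() : 2245-01-31
-- datewheel stepdays(n=-150) : 2244-09-03
-- datewheel whichday() : Tuesday
-- datewheel stepdays(n=-38) : 2244-07-27
-- measurebox asunit(v=-5636, u_from=lb, u_to=kg) : -63911164933/25000000
-- datewheel closeout() : 2244-07-31
-- datewheel anchor(d=2284-12-07) : 2284-12-07
-- datewheel lunge(n=-15) : 2283-09-07
-- measurebox asunit(v=5993, u_from=h, u_to=min) : 359580
-- measurebox asunit(v=-3935, u_from=B, u_to=MB) : -787/200000


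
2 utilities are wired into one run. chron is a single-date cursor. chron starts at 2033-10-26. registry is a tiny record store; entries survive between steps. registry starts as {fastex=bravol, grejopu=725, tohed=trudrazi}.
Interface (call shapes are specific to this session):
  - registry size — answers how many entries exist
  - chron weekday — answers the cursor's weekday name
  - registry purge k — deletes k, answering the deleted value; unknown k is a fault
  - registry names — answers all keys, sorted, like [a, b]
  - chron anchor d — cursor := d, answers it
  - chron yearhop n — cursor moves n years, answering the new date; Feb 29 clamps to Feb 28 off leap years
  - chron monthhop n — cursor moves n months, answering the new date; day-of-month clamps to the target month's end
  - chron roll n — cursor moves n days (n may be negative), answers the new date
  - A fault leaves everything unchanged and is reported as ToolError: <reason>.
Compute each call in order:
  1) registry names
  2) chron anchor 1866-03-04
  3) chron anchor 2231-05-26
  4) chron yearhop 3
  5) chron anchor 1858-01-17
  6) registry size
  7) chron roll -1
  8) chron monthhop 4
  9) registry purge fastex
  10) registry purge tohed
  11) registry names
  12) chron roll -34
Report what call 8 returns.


-- 1. registry names() ~> [fastex, grejopu, tohed]
-- 2. chron anchor(d='1866-03-04') ~> 1866-03-04
-- 3. chron anchor(d='2231-05-26') ~> 2231-05-26
-- 4. chron yearhop(n='3') ~> 2234-05-26
-- 5. chron anchor(d='1858-01-17') ~> 1858-01-17
-- 6. registry size() ~> 3
-- 7. chron roll(n='-1') ~> 1858-01-16
-- 8. chron monthhop(n='4') ~> 1858-05-16
-- 9. registry purge(k='fastex') ~> bravol
-- 10. registry purge(k='tohed') ~> trudrazi
-- 11. registry names() ~> [grejopu]
-- 12. chron roll(n='-34') ~> 1858-04-12

Answer: 1858-05-16


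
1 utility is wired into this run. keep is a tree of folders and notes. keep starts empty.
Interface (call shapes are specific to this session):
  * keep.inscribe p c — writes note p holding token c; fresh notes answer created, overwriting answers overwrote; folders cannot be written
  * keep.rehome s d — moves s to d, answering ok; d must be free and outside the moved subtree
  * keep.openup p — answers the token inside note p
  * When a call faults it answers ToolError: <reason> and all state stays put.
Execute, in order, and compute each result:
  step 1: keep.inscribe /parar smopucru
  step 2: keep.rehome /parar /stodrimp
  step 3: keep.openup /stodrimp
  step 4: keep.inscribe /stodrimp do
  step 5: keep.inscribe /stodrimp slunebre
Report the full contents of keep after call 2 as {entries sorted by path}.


Answer: {stodrimp=smopucru}

Derivation:
> keep.inscribe p: /parar c: smopucru
= created
> keep.rehome s: /parar d: /stodrimp
= ok
> keep.openup p: /stodrimp
= smopucru
> keep.inscribe p: /stodrimp c: do
= overwrote
> keep.inscribe p: /stodrimp c: slunebre
= overwrote


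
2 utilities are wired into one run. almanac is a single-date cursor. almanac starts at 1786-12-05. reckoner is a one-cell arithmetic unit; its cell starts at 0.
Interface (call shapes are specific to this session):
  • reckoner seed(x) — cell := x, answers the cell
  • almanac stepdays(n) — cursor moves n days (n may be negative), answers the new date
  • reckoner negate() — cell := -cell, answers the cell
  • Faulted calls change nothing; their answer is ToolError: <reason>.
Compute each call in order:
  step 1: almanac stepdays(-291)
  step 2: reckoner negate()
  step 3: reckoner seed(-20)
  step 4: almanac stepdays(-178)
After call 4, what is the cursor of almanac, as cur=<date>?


Answer: cur=1785-08-23

Derivation:
Next I call almanac stepdays using n=-291, — result: 1786-02-17.
Calling reckoner negate, which returns 0.
Then reckoner seed using x=-20: -20.
Invoking almanac stepdays using n=-178, which returns 1785-08-23.


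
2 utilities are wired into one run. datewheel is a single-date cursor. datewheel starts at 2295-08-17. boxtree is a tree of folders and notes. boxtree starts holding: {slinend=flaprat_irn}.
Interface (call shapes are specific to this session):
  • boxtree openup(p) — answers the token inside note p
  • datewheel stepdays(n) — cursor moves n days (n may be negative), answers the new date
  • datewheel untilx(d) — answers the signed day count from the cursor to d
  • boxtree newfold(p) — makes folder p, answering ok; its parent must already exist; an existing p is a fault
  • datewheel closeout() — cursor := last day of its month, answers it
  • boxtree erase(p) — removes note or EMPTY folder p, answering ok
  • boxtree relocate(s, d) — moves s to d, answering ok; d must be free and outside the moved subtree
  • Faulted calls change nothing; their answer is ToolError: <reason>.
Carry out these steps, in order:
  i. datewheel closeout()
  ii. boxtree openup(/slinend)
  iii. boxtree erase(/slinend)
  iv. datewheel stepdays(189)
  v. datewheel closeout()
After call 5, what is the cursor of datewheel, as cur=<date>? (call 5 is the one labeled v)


Invoking datewheel closeout(): 2295-08-31.
I try boxtree openup using /slinend, and observe flaprat_irn.
Next I call boxtree erase using /slinend, which returns ok.
I run datewheel stepdays using 189, — result: 2296-03-07.
I call datewheel closeout(), and get 2296-03-31.

Answer: cur=2296-03-31


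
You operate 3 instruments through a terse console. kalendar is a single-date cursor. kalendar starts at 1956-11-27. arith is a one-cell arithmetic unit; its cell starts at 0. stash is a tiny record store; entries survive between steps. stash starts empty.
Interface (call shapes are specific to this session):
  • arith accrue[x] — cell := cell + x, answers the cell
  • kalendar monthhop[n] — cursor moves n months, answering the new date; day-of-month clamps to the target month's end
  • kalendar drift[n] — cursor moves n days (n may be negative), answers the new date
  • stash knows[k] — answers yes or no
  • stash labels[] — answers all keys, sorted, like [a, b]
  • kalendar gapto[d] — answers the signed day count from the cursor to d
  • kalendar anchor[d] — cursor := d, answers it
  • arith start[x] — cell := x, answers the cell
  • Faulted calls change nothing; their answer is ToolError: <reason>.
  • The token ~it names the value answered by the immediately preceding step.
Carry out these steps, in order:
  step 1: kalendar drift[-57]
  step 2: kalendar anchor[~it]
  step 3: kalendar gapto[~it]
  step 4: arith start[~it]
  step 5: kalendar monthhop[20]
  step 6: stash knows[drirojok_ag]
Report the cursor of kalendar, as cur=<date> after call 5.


Answer: cur=1958-06-01

Derivation:
-- 1. kalendar drift(n=-57) == 1956-10-01
-- 2. kalendar anchor(d=~it) == 1956-10-01
-- 3. kalendar gapto(d=~it) == 0
-- 4. arith start(x=~it) == 0
-- 5. kalendar monthhop(n=20) == 1958-06-01
-- 6. stash knows(k=drirojok_ag) == no


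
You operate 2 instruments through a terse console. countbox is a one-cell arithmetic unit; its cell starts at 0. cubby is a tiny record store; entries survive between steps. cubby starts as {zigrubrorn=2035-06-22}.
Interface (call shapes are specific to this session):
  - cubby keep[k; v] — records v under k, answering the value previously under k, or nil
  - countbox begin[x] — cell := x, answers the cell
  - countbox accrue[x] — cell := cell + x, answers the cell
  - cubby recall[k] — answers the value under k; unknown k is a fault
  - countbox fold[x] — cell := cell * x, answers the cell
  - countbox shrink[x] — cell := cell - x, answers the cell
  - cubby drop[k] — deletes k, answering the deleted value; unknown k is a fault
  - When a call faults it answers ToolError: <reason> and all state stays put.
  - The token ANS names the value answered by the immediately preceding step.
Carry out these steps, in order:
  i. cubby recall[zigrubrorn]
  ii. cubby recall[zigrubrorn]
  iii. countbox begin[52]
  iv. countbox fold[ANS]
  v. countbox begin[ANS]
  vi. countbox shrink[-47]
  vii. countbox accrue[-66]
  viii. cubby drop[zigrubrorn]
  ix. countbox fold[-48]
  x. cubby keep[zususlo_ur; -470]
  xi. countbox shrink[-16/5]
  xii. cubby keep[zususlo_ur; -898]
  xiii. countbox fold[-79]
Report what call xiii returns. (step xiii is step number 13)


Answer: 50906336/5

Derivation:
→ cubby recall(k: zigrubrorn)
← 2035-06-22
→ cubby recall(k: zigrubrorn)
← 2035-06-22
→ countbox begin(x: 52)
← 52
→ countbox fold(x: ANS)
← 2704
→ countbox begin(x: ANS)
← 2704
→ countbox shrink(x: -47)
← 2751
→ countbox accrue(x: -66)
← 2685
→ cubby drop(k: zigrubrorn)
← 2035-06-22
→ countbox fold(x: -48)
← -128880
→ cubby keep(k: zususlo_ur, v: -470)
← nil
→ countbox shrink(x: -16/5)
← -644384/5
→ cubby keep(k: zususlo_ur, v: -898)
← -470
→ countbox fold(x: -79)
← 50906336/5


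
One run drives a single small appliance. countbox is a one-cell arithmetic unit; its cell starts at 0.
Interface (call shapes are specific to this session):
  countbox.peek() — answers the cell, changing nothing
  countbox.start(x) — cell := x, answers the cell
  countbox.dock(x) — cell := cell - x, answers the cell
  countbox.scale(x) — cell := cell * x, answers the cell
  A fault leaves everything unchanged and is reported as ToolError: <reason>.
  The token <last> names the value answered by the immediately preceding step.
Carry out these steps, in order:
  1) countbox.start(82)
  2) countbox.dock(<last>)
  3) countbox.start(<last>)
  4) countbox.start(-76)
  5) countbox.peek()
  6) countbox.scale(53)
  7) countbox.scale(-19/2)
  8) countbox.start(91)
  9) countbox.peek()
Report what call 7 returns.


;; 1. countbox.start(x=82) == 82
;; 2. countbox.dock(x=<last>) == 0
;; 3. countbox.start(x=<last>) == 0
;; 4. countbox.start(x=-76) == -76
;; 5. countbox.peek() == -76
;; 6. countbox.scale(x=53) == -4028
;; 7. countbox.scale(x=-19/2) == 38266
;; 8. countbox.start(x=91) == 91
;; 9. countbox.peek() == 91

Answer: 38266


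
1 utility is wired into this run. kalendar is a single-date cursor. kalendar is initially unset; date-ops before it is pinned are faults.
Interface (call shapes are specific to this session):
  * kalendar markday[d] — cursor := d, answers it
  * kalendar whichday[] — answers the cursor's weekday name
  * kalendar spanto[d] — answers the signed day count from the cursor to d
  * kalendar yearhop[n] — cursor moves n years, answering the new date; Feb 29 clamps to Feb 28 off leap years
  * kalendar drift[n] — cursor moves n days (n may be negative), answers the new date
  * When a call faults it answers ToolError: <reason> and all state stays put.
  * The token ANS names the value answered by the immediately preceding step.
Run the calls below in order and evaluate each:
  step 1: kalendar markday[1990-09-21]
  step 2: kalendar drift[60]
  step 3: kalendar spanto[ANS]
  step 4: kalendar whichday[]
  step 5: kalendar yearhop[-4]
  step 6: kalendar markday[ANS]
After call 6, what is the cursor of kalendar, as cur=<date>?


>> kalendar markday(1990-09-21)
<< 1990-09-21
>> kalendar drift(60)
<< 1990-11-20
>> kalendar spanto(ANS)
<< 0
>> kalendar whichday()
<< Tuesday
>> kalendar yearhop(-4)
<< 1986-11-20
>> kalendar markday(ANS)
<< 1986-11-20

Answer: cur=1986-11-20


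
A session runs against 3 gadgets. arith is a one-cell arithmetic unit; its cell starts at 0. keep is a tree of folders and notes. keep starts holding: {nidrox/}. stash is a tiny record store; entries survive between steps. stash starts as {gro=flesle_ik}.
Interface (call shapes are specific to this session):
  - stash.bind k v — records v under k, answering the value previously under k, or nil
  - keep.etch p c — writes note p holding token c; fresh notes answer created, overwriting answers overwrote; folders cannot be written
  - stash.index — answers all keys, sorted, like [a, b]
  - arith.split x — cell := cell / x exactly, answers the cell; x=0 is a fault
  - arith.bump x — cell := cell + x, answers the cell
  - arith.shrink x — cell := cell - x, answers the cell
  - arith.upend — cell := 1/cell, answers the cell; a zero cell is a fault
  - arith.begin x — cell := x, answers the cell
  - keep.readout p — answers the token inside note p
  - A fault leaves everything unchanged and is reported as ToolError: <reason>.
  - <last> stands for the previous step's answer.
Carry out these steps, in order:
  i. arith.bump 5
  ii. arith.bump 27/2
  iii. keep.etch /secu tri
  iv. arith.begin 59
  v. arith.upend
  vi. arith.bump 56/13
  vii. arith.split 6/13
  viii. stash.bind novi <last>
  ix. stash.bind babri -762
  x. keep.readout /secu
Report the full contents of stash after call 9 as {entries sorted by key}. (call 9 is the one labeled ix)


==> arith.bump(5)
<== 5
==> arith.bump(27/2)
<== 37/2
==> keep.etch(/secu, tri)
<== created
==> arith.begin(59)
<== 59
==> arith.upend()
<== 1/59
==> arith.bump(56/13)
<== 3317/767
==> arith.split(6/13)
<== 3317/354
==> stash.bind(novi, <last>)
<== nil
==> stash.bind(babri, -762)
<== nil
==> keep.readout(/secu)
<== tri

Answer: {babri=-762, gro=flesle_ik, novi=3317/354}


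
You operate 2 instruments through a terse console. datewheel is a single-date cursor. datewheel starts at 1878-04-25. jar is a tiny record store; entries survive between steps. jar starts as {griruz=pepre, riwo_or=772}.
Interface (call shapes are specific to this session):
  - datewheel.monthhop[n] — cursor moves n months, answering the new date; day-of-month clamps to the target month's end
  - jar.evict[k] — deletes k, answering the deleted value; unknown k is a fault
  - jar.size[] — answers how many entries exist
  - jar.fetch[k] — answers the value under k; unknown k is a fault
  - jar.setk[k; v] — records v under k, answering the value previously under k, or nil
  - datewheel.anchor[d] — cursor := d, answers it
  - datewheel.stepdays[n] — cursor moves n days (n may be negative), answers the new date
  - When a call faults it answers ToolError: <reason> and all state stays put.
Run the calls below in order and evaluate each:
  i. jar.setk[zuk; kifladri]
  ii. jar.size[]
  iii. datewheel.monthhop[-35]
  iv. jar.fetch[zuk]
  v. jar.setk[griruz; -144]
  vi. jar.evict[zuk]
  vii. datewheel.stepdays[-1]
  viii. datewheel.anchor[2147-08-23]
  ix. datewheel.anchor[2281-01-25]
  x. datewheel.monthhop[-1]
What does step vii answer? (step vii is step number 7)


% jar.setk k='zuk' v='kifladri'
:: nil
% jar.size
:: 3
% datewheel.monthhop n='-35'
:: 1875-05-25
% jar.fetch k='zuk'
:: kifladri
% jar.setk k='griruz' v='-144'
:: pepre
% jar.evict k='zuk'
:: kifladri
% datewheel.stepdays n='-1'
:: 1875-05-24
% datewheel.anchor d='2147-08-23'
:: 2147-08-23
% datewheel.anchor d='2281-01-25'
:: 2281-01-25
% datewheel.monthhop n='-1'
:: 2280-12-25

Answer: 1875-05-24


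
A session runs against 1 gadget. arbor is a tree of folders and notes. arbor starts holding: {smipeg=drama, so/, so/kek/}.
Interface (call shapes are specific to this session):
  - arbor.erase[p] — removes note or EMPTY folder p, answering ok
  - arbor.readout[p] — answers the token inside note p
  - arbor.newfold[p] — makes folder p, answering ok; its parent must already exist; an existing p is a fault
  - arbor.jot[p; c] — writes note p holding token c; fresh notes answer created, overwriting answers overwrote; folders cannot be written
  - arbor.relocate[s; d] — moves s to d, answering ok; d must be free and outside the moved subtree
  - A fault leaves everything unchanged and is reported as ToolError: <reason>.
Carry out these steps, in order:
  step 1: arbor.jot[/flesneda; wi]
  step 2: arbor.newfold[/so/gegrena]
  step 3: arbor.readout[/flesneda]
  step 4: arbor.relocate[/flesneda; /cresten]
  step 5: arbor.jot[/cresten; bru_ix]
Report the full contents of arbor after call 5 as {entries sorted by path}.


>>> arbor.jot p→/flesneda c→wi
[out] created
>>> arbor.newfold p→/so/gegrena
[out] ok
>>> arbor.readout p→/flesneda
[out] wi
>>> arbor.relocate s→/flesneda d→/cresten
[out] ok
>>> arbor.jot p→/cresten c→bru_ix
[out] overwrote

Answer: {cresten=bru_ix, smipeg=drama, so/, so/gegrena/, so/kek/}


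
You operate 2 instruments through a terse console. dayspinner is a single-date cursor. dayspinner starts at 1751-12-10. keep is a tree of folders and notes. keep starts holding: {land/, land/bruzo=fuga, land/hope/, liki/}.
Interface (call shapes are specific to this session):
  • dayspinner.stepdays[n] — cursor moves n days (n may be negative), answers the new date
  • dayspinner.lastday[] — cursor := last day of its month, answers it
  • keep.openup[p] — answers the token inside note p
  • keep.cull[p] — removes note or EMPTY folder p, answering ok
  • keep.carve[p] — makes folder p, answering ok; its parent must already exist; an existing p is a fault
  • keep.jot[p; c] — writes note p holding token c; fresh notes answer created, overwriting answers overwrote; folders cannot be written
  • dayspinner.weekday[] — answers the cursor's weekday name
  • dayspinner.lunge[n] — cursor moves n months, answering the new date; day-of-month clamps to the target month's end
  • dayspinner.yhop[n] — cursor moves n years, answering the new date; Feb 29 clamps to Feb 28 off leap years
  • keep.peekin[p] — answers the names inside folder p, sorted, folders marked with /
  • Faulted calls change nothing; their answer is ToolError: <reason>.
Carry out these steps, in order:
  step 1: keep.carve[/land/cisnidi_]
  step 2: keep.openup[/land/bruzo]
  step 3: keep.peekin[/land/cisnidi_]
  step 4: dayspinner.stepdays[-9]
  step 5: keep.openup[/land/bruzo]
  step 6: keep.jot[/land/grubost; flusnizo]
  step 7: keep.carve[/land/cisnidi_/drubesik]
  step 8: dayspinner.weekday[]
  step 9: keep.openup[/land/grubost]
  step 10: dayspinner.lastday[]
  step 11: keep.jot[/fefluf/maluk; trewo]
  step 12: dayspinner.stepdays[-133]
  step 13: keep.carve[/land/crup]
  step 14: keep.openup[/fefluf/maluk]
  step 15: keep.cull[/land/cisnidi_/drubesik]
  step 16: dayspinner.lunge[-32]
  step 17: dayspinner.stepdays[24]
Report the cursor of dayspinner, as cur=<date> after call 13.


Answer: cur=1751-08-20

Derivation:
CALL keep.carve[p→/land/cisnidi_]
RET  ok
CALL keep.openup[p→/land/bruzo]
RET  fuga
CALL keep.peekin[p→/land/cisnidi_]
RET  []
CALL dayspinner.stepdays[n→-9]
RET  1751-12-01
CALL keep.openup[p→/land/bruzo]
RET  fuga
CALL keep.jot[p→/land/grubost; c→flusnizo]
RET  created
CALL keep.carve[p→/land/cisnidi_/drubesik]
RET  ok
CALL dayspinner.weekday[]
RET  Wednesday
CALL keep.openup[p→/land/grubost]
RET  flusnizo
CALL dayspinner.lastday[]
RET  1751-12-31
CALL keep.jot[p→/fefluf/maluk; c→trewo]
RET  ToolError: no parent
CALL dayspinner.stepdays[n→-133]
RET  1751-08-20
CALL keep.carve[p→/land/crup]
RET  ok
CALL keep.openup[p→/fefluf/maluk]
RET  ToolError: not found
CALL keep.cull[p→/land/cisnidi_/drubesik]
RET  ok
CALL dayspinner.lunge[n→-32]
RET  1748-12-20
CALL dayspinner.stepdays[n→24]
RET  1749-01-13


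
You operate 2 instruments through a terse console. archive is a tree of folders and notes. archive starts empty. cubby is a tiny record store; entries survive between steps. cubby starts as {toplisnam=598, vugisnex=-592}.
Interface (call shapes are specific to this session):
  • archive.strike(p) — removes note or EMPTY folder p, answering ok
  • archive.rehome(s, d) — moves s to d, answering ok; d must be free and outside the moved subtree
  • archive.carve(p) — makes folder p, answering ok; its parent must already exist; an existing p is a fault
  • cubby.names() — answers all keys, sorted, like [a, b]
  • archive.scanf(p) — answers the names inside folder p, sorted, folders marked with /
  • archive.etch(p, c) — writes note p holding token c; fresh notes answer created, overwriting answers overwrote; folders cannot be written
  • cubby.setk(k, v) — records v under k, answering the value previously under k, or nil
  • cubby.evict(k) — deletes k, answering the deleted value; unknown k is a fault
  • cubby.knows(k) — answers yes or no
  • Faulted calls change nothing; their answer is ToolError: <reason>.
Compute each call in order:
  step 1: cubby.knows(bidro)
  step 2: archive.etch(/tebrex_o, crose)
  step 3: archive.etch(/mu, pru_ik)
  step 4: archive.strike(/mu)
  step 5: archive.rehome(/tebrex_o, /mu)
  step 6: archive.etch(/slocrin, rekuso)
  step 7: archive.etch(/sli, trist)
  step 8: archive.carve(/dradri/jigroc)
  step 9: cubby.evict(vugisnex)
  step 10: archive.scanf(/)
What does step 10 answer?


Answer: [mu, sli, slocrin]

Derivation:
→ knows(k='bidro')
← no
→ etch(p='/tebrex_o', c='crose')
← created
→ etch(p='/mu', c='pru_ik')
← created
→ strike(p='/mu')
← ok
→ rehome(s='/tebrex_o', d='/mu')
← ok
→ etch(p='/slocrin', c='rekuso')
← created
→ etch(p='/sli', c='trist')
← created
→ carve(p='/dradri/jigroc')
← ToolError: no parent
→ evict(k='vugisnex')
← -592
→ scanf(p='/')
← [mu, sli, slocrin]


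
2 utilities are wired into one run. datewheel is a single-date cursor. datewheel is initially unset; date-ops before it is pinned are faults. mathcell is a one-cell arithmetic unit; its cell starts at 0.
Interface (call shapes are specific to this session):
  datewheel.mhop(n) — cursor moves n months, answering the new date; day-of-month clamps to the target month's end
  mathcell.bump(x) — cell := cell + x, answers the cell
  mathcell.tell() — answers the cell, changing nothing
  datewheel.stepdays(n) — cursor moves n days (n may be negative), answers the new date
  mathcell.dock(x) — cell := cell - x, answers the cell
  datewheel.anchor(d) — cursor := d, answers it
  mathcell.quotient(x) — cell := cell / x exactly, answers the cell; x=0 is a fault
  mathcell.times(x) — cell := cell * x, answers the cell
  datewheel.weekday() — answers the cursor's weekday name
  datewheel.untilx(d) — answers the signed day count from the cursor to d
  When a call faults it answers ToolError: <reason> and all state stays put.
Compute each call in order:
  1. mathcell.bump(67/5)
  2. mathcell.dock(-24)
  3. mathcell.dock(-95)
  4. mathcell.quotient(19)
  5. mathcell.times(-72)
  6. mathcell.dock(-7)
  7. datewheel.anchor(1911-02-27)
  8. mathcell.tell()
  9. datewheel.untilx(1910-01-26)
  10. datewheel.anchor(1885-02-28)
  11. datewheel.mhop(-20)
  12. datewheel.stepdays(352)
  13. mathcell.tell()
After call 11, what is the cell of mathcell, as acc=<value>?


// bump(x='67/5') ~> 67/5
// dock(x='-24') ~> 187/5
// dock(x='-95') ~> 662/5
// quotient(x='19') ~> 662/95
// times(x='-72') ~> -47664/95
// dock(x='-7') ~> -46999/95
// anchor(d='1911-02-27') ~> 1911-02-27
// tell() ~> -46999/95
// untilx(d='1910-01-26') ~> -397
// anchor(d='1885-02-28') ~> 1885-02-28
// mhop(n='-20') ~> 1883-06-28
// stepdays(n='352') ~> 1884-06-14
// tell() ~> -46999/95

Answer: acc=-46999/95


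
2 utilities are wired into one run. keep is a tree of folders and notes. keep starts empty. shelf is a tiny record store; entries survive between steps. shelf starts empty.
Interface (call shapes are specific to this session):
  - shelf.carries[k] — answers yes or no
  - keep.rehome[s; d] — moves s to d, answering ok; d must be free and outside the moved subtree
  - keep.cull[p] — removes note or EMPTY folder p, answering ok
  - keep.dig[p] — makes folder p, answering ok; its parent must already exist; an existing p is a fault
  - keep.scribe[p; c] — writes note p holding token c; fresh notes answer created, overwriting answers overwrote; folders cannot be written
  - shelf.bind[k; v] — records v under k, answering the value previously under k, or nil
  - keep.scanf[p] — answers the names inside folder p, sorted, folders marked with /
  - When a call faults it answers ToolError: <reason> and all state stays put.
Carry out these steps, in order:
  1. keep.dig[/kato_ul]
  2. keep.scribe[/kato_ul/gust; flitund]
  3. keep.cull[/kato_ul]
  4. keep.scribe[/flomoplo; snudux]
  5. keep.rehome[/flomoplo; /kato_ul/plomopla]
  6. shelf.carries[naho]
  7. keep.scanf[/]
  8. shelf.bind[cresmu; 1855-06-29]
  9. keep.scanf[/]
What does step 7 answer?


% keep.dig p: /kato_ul
[out] ok
% keep.scribe p: /kato_ul/gust c: flitund
[out] created
% keep.cull p: /kato_ul
[out] ToolError: not empty
% keep.scribe p: /flomoplo c: snudux
[out] created
% keep.rehome s: /flomoplo d: /kato_ul/plomopla
[out] ok
% shelf.carries k: naho
[out] no
% keep.scanf p: /
[out] [kato_ul/]
% shelf.bind k: cresmu v: 1855-06-29
[out] nil
% keep.scanf p: /
[out] [kato_ul/]

Answer: [kato_ul/]


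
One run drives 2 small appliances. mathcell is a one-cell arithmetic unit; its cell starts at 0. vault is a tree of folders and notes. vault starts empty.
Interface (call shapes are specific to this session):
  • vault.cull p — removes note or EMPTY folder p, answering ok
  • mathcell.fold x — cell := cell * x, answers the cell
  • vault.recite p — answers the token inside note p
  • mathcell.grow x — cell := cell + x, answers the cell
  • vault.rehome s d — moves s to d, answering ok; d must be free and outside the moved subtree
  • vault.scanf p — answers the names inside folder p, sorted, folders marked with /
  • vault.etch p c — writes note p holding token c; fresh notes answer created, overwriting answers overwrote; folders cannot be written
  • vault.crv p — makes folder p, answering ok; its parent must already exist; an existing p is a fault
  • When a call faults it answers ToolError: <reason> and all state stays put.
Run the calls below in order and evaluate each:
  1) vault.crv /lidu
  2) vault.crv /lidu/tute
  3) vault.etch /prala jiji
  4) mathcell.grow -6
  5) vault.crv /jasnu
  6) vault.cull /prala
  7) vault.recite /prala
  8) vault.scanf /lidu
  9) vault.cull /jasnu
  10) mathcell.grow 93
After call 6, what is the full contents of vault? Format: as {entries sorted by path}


I use crv(p→/lidu), and see ok.
Next I call crv(p→/lidu/tute), which returns ok.
Calling etch(p→/prala, c→jiji), and see created.
Calling grow(x→-6), and see -6.
I run crv(p→/jasnu), and see ok.
I try cull(p→/prala), giving ok.
Now I run recite(p→/prala), → ToolError: not found.
Calling scanf(p→/lidu), giving [tute/].
Now I run cull(p→/jasnu), and get ok.
Calling grow(x→93), — result: 87.

Answer: {jasnu/, lidu/, lidu/tute/}
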